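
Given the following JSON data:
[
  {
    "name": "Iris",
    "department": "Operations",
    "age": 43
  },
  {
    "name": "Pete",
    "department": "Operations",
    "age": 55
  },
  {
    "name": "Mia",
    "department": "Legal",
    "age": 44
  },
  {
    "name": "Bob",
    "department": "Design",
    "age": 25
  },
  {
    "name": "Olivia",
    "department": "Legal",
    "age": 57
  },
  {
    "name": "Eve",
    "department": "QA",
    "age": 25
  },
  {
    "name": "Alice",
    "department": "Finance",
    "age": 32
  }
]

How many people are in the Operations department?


Scanning records for department = Operations
  Record 0: Iris
  Record 1: Pete
Count: 2

ANSWER: 2


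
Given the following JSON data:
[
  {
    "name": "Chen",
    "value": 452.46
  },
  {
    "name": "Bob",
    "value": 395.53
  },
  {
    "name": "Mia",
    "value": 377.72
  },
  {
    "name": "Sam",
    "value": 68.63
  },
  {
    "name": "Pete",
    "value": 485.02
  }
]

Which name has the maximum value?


Comparing values:
  Chen: 452.46
  Bob: 395.53
  Mia: 377.72
  Sam: 68.63
  Pete: 485.02
Maximum: Pete (485.02)

ANSWER: Pete


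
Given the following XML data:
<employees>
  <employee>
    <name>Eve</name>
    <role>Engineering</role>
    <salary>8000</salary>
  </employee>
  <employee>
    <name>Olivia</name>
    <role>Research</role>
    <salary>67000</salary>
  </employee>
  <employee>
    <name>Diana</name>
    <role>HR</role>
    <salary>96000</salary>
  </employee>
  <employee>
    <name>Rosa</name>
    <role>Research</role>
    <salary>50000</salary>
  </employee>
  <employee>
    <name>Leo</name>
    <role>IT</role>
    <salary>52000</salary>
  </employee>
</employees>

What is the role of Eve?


Searching for <employee> with <name>Eve</name>
Found at position 1
<role>Engineering</role>

ANSWER: Engineering


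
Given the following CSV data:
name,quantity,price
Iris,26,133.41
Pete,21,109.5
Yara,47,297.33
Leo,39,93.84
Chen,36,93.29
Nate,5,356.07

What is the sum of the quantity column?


Values in 'quantity' column:
  Row 1: 26
  Row 2: 21
  Row 3: 47
  Row 4: 39
  Row 5: 36
  Row 6: 5
Sum = 26 + 21 + 47 + 39 + 36 + 5 = 174

ANSWER: 174


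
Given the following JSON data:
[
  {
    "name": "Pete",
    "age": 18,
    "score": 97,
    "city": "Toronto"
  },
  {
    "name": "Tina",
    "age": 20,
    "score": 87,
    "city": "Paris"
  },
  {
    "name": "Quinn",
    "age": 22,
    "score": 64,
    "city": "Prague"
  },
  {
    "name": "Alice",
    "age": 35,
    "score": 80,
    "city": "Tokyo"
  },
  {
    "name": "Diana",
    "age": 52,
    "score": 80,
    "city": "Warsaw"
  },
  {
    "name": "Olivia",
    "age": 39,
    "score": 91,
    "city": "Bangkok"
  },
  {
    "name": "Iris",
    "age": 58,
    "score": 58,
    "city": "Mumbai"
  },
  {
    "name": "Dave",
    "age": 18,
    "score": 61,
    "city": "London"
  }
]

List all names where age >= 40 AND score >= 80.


Checking both conditions:
  Pete (age=18, score=97) -> no
  Tina (age=20, score=87) -> no
  Quinn (age=22, score=64) -> no
  Alice (age=35, score=80) -> no
  Diana (age=52, score=80) -> YES
  Olivia (age=39, score=91) -> no
  Iris (age=58, score=58) -> no
  Dave (age=18, score=61) -> no


ANSWER: Diana


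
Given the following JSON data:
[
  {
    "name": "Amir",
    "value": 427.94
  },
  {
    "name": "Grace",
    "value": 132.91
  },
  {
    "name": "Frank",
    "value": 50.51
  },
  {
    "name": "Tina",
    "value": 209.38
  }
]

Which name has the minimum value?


Comparing values:
  Amir: 427.94
  Grace: 132.91
  Frank: 50.51
  Tina: 209.38
Minimum: Frank (50.51)

ANSWER: Frank


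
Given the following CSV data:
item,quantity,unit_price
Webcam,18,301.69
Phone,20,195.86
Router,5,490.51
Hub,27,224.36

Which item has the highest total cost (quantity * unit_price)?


Computing row totals:
  Webcam: 5430.42
  Phone: 3917.2
  Router: 2452.55
  Hub: 6057.72
Maximum: Hub (6057.72)

ANSWER: Hub


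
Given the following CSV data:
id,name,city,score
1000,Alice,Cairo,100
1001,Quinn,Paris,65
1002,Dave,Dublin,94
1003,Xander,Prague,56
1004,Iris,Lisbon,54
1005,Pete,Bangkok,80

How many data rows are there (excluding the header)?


Counting rows (excluding header):
Header: id,name,city,score
Data rows: 6

ANSWER: 6


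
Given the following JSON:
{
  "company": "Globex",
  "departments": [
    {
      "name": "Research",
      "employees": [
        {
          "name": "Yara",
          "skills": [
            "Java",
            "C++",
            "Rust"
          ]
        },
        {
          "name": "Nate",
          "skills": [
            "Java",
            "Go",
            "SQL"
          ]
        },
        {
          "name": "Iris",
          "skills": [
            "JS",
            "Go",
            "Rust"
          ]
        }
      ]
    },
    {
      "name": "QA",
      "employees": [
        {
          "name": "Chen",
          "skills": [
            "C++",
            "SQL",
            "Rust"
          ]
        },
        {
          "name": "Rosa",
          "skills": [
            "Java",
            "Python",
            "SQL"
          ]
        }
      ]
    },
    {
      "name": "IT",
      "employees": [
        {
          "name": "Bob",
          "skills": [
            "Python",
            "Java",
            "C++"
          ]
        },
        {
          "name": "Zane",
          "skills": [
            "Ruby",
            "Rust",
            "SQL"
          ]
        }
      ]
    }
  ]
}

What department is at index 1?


Path: departments[1].name
Value: QA

ANSWER: QA


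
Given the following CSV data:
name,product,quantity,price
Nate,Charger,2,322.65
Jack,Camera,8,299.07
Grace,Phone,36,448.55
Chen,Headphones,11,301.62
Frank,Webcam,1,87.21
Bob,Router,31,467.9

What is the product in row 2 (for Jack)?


Row 2: Jack
Column 'product' = Camera

ANSWER: Camera


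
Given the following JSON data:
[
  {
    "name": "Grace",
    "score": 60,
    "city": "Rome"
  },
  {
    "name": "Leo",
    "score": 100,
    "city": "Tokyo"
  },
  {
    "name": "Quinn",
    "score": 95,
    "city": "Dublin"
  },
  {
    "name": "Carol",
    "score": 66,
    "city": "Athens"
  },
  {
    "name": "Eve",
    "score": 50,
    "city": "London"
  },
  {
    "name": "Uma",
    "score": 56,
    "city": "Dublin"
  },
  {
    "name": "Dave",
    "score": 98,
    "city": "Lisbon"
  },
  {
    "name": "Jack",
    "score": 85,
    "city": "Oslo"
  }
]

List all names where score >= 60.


Filtering records where score >= 60:
  Grace (score=60) -> YES
  Leo (score=100) -> YES
  Quinn (score=95) -> YES
  Carol (score=66) -> YES
  Eve (score=50) -> no
  Uma (score=56) -> no
  Dave (score=98) -> YES
  Jack (score=85) -> YES


ANSWER: Grace, Leo, Quinn, Carol, Dave, Jack


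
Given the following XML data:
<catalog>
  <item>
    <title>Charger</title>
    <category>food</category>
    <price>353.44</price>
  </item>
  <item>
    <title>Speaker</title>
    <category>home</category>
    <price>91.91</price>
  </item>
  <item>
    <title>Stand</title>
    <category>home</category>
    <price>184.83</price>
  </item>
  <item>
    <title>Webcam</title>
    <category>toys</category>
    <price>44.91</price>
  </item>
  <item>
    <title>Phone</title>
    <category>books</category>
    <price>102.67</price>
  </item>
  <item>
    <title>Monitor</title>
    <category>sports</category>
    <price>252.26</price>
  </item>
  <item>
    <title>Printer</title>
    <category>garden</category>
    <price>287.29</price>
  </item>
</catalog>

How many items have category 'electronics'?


Scanning <item> elements for <category>electronics</category>:
Count: 0

ANSWER: 0


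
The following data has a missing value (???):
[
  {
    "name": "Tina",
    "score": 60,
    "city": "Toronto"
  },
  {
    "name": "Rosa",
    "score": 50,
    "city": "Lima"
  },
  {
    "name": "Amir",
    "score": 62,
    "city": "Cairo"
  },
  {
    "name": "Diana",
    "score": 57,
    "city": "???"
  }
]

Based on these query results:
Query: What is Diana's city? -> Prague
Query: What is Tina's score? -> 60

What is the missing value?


The missing value is Diana's city
From query: Diana's city = Prague

ANSWER: Prague


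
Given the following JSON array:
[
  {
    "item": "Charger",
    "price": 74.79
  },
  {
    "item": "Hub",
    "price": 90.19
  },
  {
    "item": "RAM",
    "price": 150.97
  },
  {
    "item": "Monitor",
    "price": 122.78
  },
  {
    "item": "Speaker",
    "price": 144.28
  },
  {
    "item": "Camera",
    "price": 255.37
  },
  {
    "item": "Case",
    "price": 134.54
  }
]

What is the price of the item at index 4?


Array index 4 -> Speaker
price = 144.28

ANSWER: 144.28


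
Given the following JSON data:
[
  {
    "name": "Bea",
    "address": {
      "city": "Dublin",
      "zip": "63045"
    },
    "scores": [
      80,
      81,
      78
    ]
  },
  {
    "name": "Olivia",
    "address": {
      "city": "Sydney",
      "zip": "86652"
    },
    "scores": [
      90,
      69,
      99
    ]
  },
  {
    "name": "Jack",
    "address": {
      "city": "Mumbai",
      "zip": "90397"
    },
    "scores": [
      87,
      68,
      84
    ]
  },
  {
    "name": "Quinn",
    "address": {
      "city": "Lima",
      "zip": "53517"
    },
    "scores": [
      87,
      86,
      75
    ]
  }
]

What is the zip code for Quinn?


Path: records[3].address.zip
Value: 53517

ANSWER: 53517


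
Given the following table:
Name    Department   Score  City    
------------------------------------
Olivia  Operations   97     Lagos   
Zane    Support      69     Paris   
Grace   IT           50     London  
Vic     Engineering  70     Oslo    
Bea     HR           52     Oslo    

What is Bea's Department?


Row 5: Bea
Department = HR

ANSWER: HR


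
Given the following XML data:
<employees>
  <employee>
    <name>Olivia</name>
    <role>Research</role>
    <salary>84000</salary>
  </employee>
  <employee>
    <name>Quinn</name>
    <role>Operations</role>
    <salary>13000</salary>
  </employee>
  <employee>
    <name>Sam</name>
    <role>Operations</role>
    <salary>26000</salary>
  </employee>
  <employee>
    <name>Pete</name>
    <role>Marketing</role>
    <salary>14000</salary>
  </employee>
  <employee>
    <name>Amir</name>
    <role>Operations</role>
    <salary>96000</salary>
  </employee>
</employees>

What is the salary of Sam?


Searching for <employee> with <name>Sam</name>
Found at position 3
<salary>26000</salary>

ANSWER: 26000


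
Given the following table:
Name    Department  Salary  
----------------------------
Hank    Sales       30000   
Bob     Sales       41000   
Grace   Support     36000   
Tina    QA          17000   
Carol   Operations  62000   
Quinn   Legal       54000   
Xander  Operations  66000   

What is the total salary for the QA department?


QA department members:
  Tina: 17000
Total = 17000 = 17000

ANSWER: 17000


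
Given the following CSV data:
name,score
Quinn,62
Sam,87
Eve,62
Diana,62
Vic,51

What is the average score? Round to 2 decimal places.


Scores: 62, 87, 62, 62, 51
Sum = 324
Count = 5
Average = 324 / 5 = 64.80

ANSWER: 64.80


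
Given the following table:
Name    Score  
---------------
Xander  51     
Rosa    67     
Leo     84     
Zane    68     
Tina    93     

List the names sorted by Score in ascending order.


Sorting by Score (ascending):
  Xander: 51
  Rosa: 67
  Zane: 68
  Leo: 84
  Tina: 93


ANSWER: Xander, Rosa, Zane, Leo, Tina


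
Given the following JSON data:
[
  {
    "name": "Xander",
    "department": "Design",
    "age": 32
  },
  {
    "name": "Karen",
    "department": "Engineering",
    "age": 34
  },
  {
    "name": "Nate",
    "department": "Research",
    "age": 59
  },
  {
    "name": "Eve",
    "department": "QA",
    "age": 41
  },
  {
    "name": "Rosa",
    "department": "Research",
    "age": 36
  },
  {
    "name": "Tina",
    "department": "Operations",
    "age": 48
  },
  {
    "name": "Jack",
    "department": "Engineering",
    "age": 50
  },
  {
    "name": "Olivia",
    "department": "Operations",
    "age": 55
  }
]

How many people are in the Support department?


Scanning records for department = Support
  No matches found
Count: 0

ANSWER: 0


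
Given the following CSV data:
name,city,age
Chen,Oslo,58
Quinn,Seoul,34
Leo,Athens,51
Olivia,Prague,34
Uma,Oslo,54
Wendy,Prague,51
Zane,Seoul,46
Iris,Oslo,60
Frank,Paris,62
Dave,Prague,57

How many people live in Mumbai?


Scanning city column for 'Mumbai':
Total matches: 0

ANSWER: 0


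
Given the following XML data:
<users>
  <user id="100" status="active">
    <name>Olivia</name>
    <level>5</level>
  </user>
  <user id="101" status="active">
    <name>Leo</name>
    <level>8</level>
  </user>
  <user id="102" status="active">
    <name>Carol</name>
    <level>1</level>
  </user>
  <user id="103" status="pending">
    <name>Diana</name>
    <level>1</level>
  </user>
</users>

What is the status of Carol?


Finding user with name = Carol
user id="102" status="active"

ANSWER: active


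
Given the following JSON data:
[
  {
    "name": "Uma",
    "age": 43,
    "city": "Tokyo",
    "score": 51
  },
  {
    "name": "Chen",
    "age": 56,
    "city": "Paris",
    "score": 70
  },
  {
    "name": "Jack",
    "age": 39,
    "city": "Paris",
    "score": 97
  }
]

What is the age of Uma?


Looking up record where name = Uma
Record index: 0
Field 'age' = 43

ANSWER: 43


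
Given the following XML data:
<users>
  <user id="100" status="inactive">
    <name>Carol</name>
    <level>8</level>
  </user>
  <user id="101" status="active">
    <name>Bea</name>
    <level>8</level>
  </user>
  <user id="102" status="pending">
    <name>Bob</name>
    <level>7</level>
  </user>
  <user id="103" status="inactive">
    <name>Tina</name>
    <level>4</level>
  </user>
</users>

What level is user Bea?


Finding user: Bea
<level>8</level>

ANSWER: 8


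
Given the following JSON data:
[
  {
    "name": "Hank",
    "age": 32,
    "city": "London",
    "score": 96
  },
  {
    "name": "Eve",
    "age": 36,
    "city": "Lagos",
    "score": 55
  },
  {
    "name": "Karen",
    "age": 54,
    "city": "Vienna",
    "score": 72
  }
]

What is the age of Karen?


Looking up record where name = Karen
Record index: 2
Field 'age' = 54

ANSWER: 54


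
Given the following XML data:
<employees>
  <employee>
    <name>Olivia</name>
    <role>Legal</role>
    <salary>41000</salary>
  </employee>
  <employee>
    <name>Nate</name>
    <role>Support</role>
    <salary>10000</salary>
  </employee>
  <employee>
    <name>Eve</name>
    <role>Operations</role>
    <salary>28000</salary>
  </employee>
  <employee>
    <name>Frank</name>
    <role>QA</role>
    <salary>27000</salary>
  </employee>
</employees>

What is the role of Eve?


Searching for <employee> with <name>Eve</name>
Found at position 3
<role>Operations</role>

ANSWER: Operations


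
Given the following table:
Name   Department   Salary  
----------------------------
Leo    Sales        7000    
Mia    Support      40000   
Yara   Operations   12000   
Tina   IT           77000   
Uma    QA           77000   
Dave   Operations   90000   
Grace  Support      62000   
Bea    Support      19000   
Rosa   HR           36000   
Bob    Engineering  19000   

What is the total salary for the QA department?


QA department members:
  Uma: 77000
Total = 77000 = 77000

ANSWER: 77000


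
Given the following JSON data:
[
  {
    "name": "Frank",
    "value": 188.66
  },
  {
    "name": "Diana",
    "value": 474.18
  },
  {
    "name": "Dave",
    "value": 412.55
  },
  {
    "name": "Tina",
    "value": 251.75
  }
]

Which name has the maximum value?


Comparing values:
  Frank: 188.66
  Diana: 474.18
  Dave: 412.55
  Tina: 251.75
Maximum: Diana (474.18)

ANSWER: Diana


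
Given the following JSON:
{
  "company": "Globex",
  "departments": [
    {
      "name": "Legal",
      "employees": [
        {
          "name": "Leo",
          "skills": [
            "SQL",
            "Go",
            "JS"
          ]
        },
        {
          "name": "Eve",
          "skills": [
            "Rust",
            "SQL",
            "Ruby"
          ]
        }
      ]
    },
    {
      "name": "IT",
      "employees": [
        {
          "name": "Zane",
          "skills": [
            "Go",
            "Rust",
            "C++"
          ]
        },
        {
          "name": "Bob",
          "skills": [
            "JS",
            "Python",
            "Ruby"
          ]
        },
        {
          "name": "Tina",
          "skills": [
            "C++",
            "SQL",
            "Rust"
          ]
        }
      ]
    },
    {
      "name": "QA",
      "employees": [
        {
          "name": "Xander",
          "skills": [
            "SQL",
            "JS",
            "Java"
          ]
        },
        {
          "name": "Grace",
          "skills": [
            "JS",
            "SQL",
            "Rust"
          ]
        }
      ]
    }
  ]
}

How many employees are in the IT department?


Path: departments[1].employees
Count: 3

ANSWER: 3


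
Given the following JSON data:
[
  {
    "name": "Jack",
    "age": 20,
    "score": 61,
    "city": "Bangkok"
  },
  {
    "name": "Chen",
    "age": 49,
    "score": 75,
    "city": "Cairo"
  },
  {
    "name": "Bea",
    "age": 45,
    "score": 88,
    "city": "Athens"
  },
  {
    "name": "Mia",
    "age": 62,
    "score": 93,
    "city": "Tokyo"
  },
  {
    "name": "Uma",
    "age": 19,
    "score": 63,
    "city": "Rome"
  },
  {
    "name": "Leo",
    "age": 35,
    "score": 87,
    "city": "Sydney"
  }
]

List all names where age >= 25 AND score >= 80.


Checking both conditions:
  Jack (age=20, score=61) -> no
  Chen (age=49, score=75) -> no
  Bea (age=45, score=88) -> YES
  Mia (age=62, score=93) -> YES
  Uma (age=19, score=63) -> no
  Leo (age=35, score=87) -> YES


ANSWER: Bea, Mia, Leo


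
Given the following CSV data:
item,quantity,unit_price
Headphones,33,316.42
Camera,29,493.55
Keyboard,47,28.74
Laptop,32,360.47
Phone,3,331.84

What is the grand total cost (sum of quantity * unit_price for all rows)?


Computing row totals:
  Headphones: 33 * 316.42 = 10441.86
  Camera: 29 * 493.55 = 14312.95
  Keyboard: 47 * 28.74 = 1350.78
  Laptop: 32 * 360.47 = 11535.04
  Phone: 3 * 331.84 = 995.52
Grand total = 10441.86 + 14312.95 + 1350.78 + 11535.04 + 995.52 = 38636.15

ANSWER: 38636.15


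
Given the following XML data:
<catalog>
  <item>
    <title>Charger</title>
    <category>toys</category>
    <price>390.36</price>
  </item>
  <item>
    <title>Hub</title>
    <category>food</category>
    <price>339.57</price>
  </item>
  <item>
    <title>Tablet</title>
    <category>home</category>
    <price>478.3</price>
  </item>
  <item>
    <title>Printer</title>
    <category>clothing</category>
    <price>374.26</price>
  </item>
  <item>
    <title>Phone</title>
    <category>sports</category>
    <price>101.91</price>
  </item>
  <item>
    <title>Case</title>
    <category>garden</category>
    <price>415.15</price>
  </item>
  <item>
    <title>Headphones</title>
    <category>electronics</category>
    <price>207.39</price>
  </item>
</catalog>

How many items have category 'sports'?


Scanning <item> elements for <category>sports</category>:
  Item 5: Phone -> MATCH
Count: 1

ANSWER: 1


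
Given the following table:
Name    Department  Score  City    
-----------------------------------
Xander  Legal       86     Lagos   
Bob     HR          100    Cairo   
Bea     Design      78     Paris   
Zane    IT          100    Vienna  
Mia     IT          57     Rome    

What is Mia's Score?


Row 5: Mia
Score = 57

ANSWER: 57


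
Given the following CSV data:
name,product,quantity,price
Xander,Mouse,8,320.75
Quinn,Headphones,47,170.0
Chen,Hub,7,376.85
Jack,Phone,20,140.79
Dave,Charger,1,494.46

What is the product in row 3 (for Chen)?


Row 3: Chen
Column 'product' = Hub

ANSWER: Hub


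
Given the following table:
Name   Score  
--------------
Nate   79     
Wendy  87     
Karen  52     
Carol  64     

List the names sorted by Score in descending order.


Sorting by Score (descending):
  Wendy: 87
  Nate: 79
  Carol: 64
  Karen: 52


ANSWER: Wendy, Nate, Carol, Karen


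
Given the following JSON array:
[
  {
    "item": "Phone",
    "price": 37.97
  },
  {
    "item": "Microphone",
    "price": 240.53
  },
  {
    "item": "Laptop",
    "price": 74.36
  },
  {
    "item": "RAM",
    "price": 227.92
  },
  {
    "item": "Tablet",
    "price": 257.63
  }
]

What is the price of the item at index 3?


Array index 3 -> RAM
price = 227.92

ANSWER: 227.92


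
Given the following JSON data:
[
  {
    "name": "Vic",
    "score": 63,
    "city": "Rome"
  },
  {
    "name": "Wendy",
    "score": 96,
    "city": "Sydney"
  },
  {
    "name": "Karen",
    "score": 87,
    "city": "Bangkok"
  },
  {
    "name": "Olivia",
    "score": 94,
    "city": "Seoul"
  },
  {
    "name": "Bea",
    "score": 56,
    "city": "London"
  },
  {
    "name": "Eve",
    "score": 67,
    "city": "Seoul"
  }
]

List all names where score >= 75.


Filtering records where score >= 75:
  Vic (score=63) -> no
  Wendy (score=96) -> YES
  Karen (score=87) -> YES
  Olivia (score=94) -> YES
  Bea (score=56) -> no
  Eve (score=67) -> no


ANSWER: Wendy, Karen, Olivia


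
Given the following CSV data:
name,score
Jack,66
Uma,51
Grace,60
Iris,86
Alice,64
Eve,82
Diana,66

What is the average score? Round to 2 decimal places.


Scores: 66, 51, 60, 86, 64, 82, 66
Sum = 475
Count = 7
Average = 475 / 7 = 67.86

ANSWER: 67.86


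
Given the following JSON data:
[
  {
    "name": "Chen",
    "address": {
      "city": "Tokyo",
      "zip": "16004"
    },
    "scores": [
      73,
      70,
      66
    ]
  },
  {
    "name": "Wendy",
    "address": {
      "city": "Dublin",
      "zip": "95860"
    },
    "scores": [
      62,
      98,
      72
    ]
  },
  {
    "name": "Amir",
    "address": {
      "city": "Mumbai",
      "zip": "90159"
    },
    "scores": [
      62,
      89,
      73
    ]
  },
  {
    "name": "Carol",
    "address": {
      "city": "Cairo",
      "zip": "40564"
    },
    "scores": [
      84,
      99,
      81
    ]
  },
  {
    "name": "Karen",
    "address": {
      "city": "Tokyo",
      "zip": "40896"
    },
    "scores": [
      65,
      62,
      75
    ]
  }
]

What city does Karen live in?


Path: records[4].address.city
Value: Tokyo

ANSWER: Tokyo


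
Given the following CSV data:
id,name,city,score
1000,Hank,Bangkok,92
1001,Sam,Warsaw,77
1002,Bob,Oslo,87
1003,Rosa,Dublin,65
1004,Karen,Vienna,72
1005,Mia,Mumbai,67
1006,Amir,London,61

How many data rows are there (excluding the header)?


Counting rows (excluding header):
Header: id,name,city,score
Data rows: 7

ANSWER: 7


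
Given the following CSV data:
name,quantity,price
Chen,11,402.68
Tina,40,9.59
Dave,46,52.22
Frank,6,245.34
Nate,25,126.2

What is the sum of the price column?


Values in 'price' column:
  Row 1: 402.68
  Row 2: 9.59
  Row 3: 52.22
  Row 4: 245.34
  Row 5: 126.2
Sum = 402.68 + 9.59 + 52.22 + 245.34 + 126.2 = 836.03

ANSWER: 836.03


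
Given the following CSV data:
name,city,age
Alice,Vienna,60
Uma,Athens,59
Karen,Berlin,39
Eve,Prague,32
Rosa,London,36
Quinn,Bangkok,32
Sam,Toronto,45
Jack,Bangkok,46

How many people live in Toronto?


Scanning city column for 'Toronto':
  Row 7: Sam -> MATCH
Total matches: 1

ANSWER: 1


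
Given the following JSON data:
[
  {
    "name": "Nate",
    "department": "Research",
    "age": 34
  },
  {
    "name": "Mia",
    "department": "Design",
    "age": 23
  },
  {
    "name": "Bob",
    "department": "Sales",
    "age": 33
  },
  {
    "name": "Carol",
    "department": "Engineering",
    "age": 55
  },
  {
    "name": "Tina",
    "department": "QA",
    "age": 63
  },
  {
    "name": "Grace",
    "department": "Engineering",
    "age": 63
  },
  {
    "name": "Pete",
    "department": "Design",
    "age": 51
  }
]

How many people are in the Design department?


Scanning records for department = Design
  Record 1: Mia
  Record 6: Pete
Count: 2

ANSWER: 2


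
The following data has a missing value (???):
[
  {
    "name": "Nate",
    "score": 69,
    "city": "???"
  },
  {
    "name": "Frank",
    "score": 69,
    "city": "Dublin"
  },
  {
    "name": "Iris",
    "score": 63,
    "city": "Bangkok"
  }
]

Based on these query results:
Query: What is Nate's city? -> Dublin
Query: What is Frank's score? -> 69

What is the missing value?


The missing value is Nate's city
From query: Nate's city = Dublin

ANSWER: Dublin


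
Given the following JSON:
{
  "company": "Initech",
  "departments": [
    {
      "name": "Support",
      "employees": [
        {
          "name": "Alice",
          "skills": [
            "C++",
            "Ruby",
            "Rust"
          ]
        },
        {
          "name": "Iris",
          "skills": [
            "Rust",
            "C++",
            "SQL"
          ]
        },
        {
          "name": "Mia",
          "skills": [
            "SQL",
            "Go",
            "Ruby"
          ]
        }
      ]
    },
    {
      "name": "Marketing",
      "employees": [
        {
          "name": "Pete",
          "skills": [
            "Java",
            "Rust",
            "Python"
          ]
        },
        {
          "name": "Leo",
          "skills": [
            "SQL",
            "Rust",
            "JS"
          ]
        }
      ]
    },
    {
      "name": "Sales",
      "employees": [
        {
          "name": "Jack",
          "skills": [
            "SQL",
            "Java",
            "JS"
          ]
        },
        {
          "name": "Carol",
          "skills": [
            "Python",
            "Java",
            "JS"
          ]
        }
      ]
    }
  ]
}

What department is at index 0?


Path: departments[0].name
Value: Support

ANSWER: Support


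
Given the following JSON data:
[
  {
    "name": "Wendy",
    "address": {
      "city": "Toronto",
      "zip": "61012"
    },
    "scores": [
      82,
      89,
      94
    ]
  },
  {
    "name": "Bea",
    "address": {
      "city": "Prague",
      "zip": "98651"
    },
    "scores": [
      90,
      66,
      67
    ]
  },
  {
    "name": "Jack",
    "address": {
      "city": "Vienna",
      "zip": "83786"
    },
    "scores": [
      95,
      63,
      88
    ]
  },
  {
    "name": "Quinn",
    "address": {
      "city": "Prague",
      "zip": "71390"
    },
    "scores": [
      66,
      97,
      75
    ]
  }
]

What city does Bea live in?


Path: records[1].address.city
Value: Prague

ANSWER: Prague


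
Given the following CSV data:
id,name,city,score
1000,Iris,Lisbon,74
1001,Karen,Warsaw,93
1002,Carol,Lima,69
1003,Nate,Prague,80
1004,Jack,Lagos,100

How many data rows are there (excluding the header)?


Counting rows (excluding header):
Header: id,name,city,score
Data rows: 5

ANSWER: 5


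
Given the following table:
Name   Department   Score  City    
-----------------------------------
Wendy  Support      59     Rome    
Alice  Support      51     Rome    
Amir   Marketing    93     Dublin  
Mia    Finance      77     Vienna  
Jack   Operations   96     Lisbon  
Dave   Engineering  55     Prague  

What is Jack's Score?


Row 5: Jack
Score = 96

ANSWER: 96


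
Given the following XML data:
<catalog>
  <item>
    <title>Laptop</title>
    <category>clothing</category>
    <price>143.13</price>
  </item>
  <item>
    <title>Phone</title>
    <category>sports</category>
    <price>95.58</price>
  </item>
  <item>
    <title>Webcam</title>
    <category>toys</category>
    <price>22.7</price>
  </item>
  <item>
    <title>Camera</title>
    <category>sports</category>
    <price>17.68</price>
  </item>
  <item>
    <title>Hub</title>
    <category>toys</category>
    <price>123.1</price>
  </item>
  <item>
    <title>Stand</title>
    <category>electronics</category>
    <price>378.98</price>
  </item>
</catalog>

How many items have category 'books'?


Scanning <item> elements for <category>books</category>:
Count: 0

ANSWER: 0


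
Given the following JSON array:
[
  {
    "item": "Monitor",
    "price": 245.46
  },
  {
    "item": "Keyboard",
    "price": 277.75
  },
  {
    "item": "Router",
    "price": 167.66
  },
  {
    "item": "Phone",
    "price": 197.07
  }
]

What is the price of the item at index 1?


Array index 1 -> Keyboard
price = 277.75

ANSWER: 277.75


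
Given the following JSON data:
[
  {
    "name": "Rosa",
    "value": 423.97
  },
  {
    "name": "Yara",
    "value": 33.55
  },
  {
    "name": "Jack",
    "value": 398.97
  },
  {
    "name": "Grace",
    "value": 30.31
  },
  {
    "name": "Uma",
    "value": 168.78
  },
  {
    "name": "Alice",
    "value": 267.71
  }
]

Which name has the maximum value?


Comparing values:
  Rosa: 423.97
  Yara: 33.55
  Jack: 398.97
  Grace: 30.31
  Uma: 168.78
  Alice: 267.71
Maximum: Rosa (423.97)

ANSWER: Rosa


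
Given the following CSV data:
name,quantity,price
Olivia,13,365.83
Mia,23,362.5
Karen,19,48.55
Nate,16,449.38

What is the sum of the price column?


Values in 'price' column:
  Row 1: 365.83
  Row 2: 362.5
  Row 3: 48.55
  Row 4: 449.38
Sum = 365.83 + 362.5 + 48.55 + 449.38 = 1226.26

ANSWER: 1226.26


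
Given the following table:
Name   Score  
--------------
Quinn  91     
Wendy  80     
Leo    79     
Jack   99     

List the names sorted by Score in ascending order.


Sorting by Score (ascending):
  Leo: 79
  Wendy: 80
  Quinn: 91
  Jack: 99


ANSWER: Leo, Wendy, Quinn, Jack


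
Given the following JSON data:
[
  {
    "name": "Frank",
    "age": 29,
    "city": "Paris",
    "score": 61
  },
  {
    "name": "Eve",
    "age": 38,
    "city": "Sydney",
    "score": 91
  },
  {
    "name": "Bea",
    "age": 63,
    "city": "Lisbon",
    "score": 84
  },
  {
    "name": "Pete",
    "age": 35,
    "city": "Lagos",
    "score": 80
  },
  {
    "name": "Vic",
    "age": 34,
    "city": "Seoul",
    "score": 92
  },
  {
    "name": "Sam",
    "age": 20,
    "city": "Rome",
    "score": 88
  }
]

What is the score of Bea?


Looking up record where name = Bea
Record index: 2
Field 'score' = 84

ANSWER: 84


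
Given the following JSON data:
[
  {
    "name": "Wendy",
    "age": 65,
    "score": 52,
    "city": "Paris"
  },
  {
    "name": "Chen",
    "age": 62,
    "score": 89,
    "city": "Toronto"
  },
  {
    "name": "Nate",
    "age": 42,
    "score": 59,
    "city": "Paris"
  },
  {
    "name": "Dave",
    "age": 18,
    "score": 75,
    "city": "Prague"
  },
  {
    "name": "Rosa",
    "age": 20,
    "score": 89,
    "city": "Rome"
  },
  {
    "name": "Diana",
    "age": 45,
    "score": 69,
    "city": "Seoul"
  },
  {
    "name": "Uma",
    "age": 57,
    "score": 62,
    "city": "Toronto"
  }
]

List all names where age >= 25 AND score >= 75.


Checking both conditions:
  Wendy (age=65, score=52) -> no
  Chen (age=62, score=89) -> YES
  Nate (age=42, score=59) -> no
  Dave (age=18, score=75) -> no
  Rosa (age=20, score=89) -> no
  Diana (age=45, score=69) -> no
  Uma (age=57, score=62) -> no


ANSWER: Chen


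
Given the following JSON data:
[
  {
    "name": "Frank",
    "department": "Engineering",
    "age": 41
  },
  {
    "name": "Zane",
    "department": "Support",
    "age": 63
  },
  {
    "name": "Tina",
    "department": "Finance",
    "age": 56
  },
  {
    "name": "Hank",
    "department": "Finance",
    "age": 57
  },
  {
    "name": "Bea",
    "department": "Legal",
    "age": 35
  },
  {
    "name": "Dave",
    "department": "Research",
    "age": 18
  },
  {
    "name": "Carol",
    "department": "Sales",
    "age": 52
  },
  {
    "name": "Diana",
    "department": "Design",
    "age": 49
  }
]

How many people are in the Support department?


Scanning records for department = Support
  Record 1: Zane
Count: 1

ANSWER: 1


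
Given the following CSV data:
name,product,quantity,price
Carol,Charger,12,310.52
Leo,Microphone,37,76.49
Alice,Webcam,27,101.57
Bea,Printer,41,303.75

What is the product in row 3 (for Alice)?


Row 3: Alice
Column 'product' = Webcam

ANSWER: Webcam


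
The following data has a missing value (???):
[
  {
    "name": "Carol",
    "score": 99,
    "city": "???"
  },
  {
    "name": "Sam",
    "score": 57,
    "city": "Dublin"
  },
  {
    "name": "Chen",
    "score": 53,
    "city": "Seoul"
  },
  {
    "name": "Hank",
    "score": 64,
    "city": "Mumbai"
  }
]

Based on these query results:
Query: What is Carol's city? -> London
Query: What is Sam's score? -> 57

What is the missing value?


The missing value is Carol's city
From query: Carol's city = London

ANSWER: London


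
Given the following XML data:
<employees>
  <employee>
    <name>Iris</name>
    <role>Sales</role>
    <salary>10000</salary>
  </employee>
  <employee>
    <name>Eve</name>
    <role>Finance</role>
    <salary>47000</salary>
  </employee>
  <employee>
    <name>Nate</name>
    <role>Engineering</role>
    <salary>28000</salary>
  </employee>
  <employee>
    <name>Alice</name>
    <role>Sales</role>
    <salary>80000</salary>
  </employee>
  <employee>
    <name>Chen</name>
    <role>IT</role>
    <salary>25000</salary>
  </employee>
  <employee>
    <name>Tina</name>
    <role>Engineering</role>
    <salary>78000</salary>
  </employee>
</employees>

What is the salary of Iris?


Searching for <employee> with <name>Iris</name>
Found at position 1
<salary>10000</salary>

ANSWER: 10000


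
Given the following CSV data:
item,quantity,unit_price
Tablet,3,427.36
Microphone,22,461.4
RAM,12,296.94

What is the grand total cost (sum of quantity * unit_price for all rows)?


Computing row totals:
  Tablet: 3 * 427.36 = 1282.08
  Microphone: 22 * 461.4 = 10150.8
  RAM: 12 * 296.94 = 3563.28
Grand total = 1282.08 + 10150.8 + 3563.28 = 14996.16

ANSWER: 14996.16


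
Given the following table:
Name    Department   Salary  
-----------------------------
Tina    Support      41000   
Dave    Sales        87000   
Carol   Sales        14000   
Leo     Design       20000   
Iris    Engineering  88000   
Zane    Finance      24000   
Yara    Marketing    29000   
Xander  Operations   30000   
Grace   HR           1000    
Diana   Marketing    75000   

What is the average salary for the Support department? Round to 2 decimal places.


Support department members:
  Tina: 41000
Sum = 41000
Count = 1
Average = 41000 / 1 = 41000.00

ANSWER: 41000.00


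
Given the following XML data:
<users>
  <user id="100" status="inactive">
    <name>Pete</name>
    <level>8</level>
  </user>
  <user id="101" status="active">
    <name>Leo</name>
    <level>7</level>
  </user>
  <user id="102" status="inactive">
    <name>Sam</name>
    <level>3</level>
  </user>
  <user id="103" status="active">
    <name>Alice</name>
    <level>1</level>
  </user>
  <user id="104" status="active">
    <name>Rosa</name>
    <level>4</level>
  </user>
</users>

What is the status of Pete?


Finding user with name = Pete
user id="100" status="inactive"

ANSWER: inactive


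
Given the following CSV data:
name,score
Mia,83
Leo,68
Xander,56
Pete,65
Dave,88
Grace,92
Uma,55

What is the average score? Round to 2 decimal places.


Scores: 83, 68, 56, 65, 88, 92, 55
Sum = 507
Count = 7
Average = 507 / 7 = 72.43

ANSWER: 72.43


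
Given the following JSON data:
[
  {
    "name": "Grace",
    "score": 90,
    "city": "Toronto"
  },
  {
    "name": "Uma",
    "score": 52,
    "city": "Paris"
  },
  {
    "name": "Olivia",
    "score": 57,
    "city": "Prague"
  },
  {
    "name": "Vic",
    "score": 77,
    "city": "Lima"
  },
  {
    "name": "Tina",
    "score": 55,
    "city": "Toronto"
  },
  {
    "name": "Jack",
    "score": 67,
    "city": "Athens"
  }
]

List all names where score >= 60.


Filtering records where score >= 60:
  Grace (score=90) -> YES
  Uma (score=52) -> no
  Olivia (score=57) -> no
  Vic (score=77) -> YES
  Tina (score=55) -> no
  Jack (score=67) -> YES


ANSWER: Grace, Vic, Jack


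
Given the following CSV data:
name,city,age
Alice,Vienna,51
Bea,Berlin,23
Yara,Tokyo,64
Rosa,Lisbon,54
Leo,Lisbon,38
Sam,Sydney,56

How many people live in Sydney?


Scanning city column for 'Sydney':
  Row 6: Sam -> MATCH
Total matches: 1

ANSWER: 1


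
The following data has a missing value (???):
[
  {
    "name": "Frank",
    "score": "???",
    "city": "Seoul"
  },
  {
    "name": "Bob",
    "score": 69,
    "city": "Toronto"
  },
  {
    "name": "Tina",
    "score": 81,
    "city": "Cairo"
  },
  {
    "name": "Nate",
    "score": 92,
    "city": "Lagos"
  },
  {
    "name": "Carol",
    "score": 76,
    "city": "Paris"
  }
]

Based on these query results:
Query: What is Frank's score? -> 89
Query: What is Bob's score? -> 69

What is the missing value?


The missing value is Frank's score
From query: Frank's score = 89

ANSWER: 89


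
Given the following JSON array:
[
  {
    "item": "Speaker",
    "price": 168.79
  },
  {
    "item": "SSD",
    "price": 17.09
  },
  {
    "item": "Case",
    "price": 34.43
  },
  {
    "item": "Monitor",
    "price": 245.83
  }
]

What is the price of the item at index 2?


Array index 2 -> Case
price = 34.43

ANSWER: 34.43


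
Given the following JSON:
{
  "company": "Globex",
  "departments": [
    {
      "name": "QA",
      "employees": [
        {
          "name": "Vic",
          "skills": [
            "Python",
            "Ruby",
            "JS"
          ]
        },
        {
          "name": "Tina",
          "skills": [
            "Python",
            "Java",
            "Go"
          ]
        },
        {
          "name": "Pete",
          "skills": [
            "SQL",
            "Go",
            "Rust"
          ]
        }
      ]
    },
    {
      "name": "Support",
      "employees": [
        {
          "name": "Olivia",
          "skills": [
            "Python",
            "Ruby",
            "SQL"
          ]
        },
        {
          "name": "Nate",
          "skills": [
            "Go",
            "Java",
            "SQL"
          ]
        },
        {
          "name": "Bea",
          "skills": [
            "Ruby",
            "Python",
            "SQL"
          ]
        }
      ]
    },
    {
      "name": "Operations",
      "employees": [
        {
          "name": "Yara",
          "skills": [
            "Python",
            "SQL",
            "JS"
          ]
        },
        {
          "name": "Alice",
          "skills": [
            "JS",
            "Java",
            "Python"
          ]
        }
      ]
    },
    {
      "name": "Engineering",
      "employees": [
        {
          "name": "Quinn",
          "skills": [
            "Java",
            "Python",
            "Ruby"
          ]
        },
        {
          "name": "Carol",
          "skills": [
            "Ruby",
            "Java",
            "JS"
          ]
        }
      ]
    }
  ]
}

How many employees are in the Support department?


Path: departments[1].employees
Count: 3

ANSWER: 3


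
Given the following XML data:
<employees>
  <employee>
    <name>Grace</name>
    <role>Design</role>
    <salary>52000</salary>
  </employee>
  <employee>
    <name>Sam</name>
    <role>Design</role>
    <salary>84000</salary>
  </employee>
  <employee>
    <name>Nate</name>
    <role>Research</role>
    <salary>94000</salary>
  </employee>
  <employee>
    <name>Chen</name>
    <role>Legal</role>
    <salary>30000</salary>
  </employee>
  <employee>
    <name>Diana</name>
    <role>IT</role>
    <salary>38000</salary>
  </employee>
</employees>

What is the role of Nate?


Searching for <employee> with <name>Nate</name>
Found at position 3
<role>Research</role>

ANSWER: Research


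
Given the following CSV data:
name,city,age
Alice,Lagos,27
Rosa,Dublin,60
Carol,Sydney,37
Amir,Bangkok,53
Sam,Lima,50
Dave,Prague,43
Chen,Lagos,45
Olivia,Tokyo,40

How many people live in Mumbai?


Scanning city column for 'Mumbai':
Total matches: 0

ANSWER: 0


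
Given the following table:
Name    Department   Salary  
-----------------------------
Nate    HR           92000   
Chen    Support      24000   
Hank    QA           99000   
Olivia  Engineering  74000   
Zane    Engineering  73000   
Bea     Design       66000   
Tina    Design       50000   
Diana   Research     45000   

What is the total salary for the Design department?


Design department members:
  Bea: 66000
  Tina: 50000
Total = 66000 + 50000 = 116000

ANSWER: 116000
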